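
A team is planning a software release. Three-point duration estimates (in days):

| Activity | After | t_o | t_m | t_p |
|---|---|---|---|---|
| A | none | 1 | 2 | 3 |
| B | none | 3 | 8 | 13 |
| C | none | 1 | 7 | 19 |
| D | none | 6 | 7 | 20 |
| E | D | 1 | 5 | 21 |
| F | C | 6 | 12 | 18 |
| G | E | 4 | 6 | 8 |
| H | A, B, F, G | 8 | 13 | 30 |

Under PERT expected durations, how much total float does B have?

14 days

te_A = (1 + 4·2 + 3)/6 = 12/6 = 2
te_B = (3 + 4·8 + 13)/6 = 48/6 = 8
te_C = (1 + 4·7 + 19)/6 = 48/6 = 8
te_D = (6 + 4·7 + 20)/6 = 54/6 = 9
te_E = (1 + 4·5 + 21)/6 = 42/6 = 7
te_F = (6 + 4·12 + 18)/6 = 72/6 = 12
te_G = (4 + 4·6 + 8)/6 = 36/6 = 6
te_H = (8 + 4·13 + 30)/6 = 90/6 = 15

Forward pass:
ES_A = 0; EF_A = 2
ES_B = 0; EF_B = 8
ES_C = 0; EF_C = 8
ES_D = 0; EF_D = 9
ES_E = 9; EF_E = 9+7 = 16
ES_F = 8; EF_F = 8+12 = 20
ES_G = 16; EF_G = 16+6 = 22
ES_H = max(EF_A=2, EF_B=8, EF_F=20, EF_G=22) = 22; EF_H = 22+15 = 37
Expected project duration μ = 37 days. Critical path: D → E → G → H.

Backward pass:
LF_H = 37; LS_H = 37−15 = 22
LF_G = LS_H = 22; LS_G = 22−6 = 16
LF_F = LS_H = 22; LS_F = 22−12 = 10
LF_E = LS_G = 16; LS_E = 16−7 = 9
LF_D = LS_E = 9; LS_D = 9−9 = 0
LF_C = LS_F = 10; LS_C = 10−8 = 2
LF_B = LS_H = 22; LS_B = 22−8 = 14
LF_A = LS_H = 22; LS_A = 22−2 = 20
Slack_B = LS_B − ES_B = 14 − 0 = 14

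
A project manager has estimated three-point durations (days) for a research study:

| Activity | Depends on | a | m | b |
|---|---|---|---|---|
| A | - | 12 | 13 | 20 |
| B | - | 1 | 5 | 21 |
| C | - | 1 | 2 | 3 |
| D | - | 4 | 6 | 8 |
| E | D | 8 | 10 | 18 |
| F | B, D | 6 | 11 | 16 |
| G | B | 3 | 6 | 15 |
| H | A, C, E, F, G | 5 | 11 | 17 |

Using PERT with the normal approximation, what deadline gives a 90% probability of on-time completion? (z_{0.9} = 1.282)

te_A = (12 + 4·13 + 20)/6 = 84/6 = 14; σ²_A = ((20−12)/6)² = 1.778
te_B = (1 + 4·5 + 21)/6 = 42/6 = 7; σ²_B = ((21−1)/6)² = 11.111
te_C = (1 + 4·2 + 3)/6 = 12/6 = 2; σ²_C = ((3−1)/6)² = 0.111
te_D = (4 + 4·6 + 8)/6 = 36/6 = 6; σ²_D = ((8−4)/6)² = 0.444
te_E = (8 + 4·10 + 18)/6 = 66/6 = 11; σ²_E = ((18−8)/6)² = 2.778
te_F = (6 + 4·11 + 16)/6 = 66/6 = 11; σ²_F = ((16−6)/6)² = 2.778
te_G = (3 + 4·6 + 15)/6 = 42/6 = 7; σ²_G = ((15−3)/6)² = 4.000
te_H = (5 + 4·11 + 17)/6 = 66/6 = 11; σ²_H = ((17−5)/6)² = 4.000

Forward pass:
ES_A = 0; EF_A = 14
ES_B = 0; EF_B = 7
ES_C = 0; EF_C = 2
ES_D = 0; EF_D = 6
ES_E = 6; EF_E = 6+11 = 17
ES_F = max(EF_B=7, EF_D=6) = 7; EF_F = 7+11 = 18
ES_G = 7; EF_G = 7+7 = 14
ES_H = max(EF_A=14, EF_C=2, EF_E=17, EF_F=18, EF_G=14) = 18; EF_H = 18+11 = 29
Expected project duration μ = 29 days. Critical path: B → F → H.

Variance along critical path = 11.111 + 2.778 + 4.000 = 17.889; σ = 4.230 days.
D = μ + z·σ = 29 + 1.282·4.230 = 34.4 days

34.4 days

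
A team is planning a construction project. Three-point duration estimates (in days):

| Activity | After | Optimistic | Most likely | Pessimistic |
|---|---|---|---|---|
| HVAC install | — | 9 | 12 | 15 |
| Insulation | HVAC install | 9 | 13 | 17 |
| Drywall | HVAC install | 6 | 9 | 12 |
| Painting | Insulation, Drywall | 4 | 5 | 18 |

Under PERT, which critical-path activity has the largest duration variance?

Painting

te_HVAC install = (9 + 4·12 + 15)/6 = 72/6 = 12; σ²_HVAC install = ((15−9)/6)² = 1.000
te_Insulation = (9 + 4·13 + 17)/6 = 78/6 = 13; σ²_Insulation = ((17−9)/6)² = 1.778
te_Drywall = (6 + 4·9 + 12)/6 = 54/6 = 9; σ²_Drywall = ((12−6)/6)² = 1.000
te_Painting = (4 + 4·5 + 18)/6 = 42/6 = 7; σ²_Painting = ((18−4)/6)² = 5.444

Forward pass:
ES_HVAC install = 0; EF_HVAC install = 12
ES_Insulation = 12; EF_Insulation = 12+13 = 25
ES_Drywall = 12; EF_Drywall = 12+9 = 21
ES_Painting = max(EF_Insulation=25, EF_Drywall=21) = 25; EF_Painting = 25+7 = 32
Expected project duration μ = 32 days. Critical path: HVAC install → Insulation → Painting.

Variances on critical path: σ²_HVAC install=1.000, σ²_Insulation=1.778, σ²_Painting=5.444.
Largest is σ²_Painting = 5.444.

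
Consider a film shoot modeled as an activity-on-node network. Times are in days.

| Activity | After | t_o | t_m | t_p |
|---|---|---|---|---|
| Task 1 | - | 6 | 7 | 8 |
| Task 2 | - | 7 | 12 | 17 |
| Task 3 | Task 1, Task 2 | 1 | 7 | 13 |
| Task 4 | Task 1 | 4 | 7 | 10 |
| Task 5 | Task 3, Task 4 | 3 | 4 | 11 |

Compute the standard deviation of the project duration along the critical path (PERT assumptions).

te_Task 1 = (6 + 4·7 + 8)/6 = 42/6 = 7; σ²_Task 1 = ((8−6)/6)² = 0.111
te_Task 2 = (7 + 4·12 + 17)/6 = 72/6 = 12; σ²_Task 2 = ((17−7)/6)² = 2.778
te_Task 3 = (1 + 4·7 + 13)/6 = 42/6 = 7; σ²_Task 3 = ((13−1)/6)² = 4.000
te_Task 4 = (4 + 4·7 + 10)/6 = 42/6 = 7; σ²_Task 4 = ((10−4)/6)² = 1.000
te_Task 5 = (3 + 4·4 + 11)/6 = 30/6 = 5; σ²_Task 5 = ((11−3)/6)² = 1.778

Forward pass:
ES_Task 1 = 0; EF_Task 1 = 7
ES_Task 2 = 0; EF_Task 2 = 12
ES_Task 3 = max(EF_Task 1=7, EF_Task 2=12) = 12; EF_Task 3 = 12+7 = 19
ES_Task 4 = 7; EF_Task 4 = 7+7 = 14
ES_Task 5 = max(EF_Task 3=19, EF_Task 4=14) = 19; EF_Task 5 = 19+5 = 24
Expected project duration μ = 24 days. Critical path: Task 2 → Task 3 → Task 5.

Variance along critical path = 2.778 + 4.000 + 1.778 = 8.556
σ = √8.556 = 2.925 days

2.92 days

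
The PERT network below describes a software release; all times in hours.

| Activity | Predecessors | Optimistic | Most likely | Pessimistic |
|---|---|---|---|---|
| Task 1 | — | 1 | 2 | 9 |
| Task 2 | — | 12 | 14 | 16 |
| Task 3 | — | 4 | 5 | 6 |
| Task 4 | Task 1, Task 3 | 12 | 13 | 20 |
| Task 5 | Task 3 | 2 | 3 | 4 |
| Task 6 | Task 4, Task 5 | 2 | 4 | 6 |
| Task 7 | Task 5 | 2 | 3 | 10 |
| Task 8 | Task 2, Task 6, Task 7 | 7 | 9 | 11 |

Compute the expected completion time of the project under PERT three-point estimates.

32 hours

te_Task 1 = (1 + 4·2 + 9)/6 = 18/6 = 3
te_Task 2 = (12 + 4·14 + 16)/6 = 84/6 = 14
te_Task 3 = (4 + 4·5 + 6)/6 = 30/6 = 5
te_Task 4 = (12 + 4·13 + 20)/6 = 84/6 = 14
te_Task 5 = (2 + 4·3 + 4)/6 = 18/6 = 3
te_Task 6 = (2 + 4·4 + 6)/6 = 24/6 = 4
te_Task 7 = (2 + 4·3 + 10)/6 = 24/6 = 4
te_Task 8 = (7 + 4·9 + 11)/6 = 54/6 = 9

Forward pass:
ES_Task 1 = 0; EF_Task 1 = 3
ES_Task 2 = 0; EF_Task 2 = 14
ES_Task 3 = 0; EF_Task 3 = 5
ES_Task 4 = max(EF_Task 1=3, EF_Task 3=5) = 5; EF_Task 4 = 5+14 = 19
ES_Task 5 = 5; EF_Task 5 = 5+3 = 8
ES_Task 6 = max(EF_Task 4=19, EF_Task 5=8) = 19; EF_Task 6 = 19+4 = 23
ES_Task 7 = 8; EF_Task 7 = 8+4 = 12
ES_Task 8 = max(EF_Task 2=14, EF_Task 6=23, EF_Task 7=12) = 23; EF_Task 8 = 23+9 = 32
Expected project duration μ = 32 hours. Critical path: Task 3 → Task 4 → Task 6 → Task 8.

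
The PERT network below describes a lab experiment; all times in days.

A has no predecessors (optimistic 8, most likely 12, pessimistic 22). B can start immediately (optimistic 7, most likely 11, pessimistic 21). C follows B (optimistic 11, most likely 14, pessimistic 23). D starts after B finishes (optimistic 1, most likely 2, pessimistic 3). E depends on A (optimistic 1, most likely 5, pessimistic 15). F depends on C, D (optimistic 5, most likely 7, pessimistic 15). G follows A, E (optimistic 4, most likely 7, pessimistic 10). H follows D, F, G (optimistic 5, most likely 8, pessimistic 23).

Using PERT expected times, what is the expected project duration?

te_A = (8 + 4·12 + 22)/6 = 78/6 = 13
te_B = (7 + 4·11 + 21)/6 = 72/6 = 12
te_C = (11 + 4·14 + 23)/6 = 90/6 = 15
te_D = (1 + 4·2 + 3)/6 = 12/6 = 2
te_E = (1 + 4·5 + 15)/6 = 36/6 = 6
te_F = (5 + 4·7 + 15)/6 = 48/6 = 8
te_G = (4 + 4·7 + 10)/6 = 42/6 = 7
te_H = (5 + 4·8 + 23)/6 = 60/6 = 10

Forward pass:
ES_A = 0; EF_A = 13
ES_B = 0; EF_B = 12
ES_C = 12; EF_C = 12+15 = 27
ES_D = 12; EF_D = 12+2 = 14
ES_E = 13; EF_E = 13+6 = 19
ES_F = max(EF_C=27, EF_D=14) = 27; EF_F = 27+8 = 35
ES_G = max(EF_A=13, EF_E=19) = 19; EF_G = 19+7 = 26
ES_H = max(EF_D=14, EF_F=35, EF_G=26) = 35; EF_H = 35+10 = 45
Expected project duration μ = 45 days. Critical path: B → C → F → H.

45 days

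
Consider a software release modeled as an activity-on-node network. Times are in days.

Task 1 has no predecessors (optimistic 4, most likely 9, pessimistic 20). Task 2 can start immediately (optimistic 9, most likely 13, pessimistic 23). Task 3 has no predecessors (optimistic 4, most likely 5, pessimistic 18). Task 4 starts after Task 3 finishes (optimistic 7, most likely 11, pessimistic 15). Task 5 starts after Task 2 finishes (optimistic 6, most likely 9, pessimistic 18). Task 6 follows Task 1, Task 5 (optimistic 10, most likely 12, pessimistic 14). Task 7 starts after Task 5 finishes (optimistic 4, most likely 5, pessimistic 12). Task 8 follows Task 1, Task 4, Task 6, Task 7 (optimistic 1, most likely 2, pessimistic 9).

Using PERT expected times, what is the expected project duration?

39 days

te_Task 1 = (4 + 4·9 + 20)/6 = 60/6 = 10
te_Task 2 = (9 + 4·13 + 23)/6 = 84/6 = 14
te_Task 3 = (4 + 4·5 + 18)/6 = 42/6 = 7
te_Task 4 = (7 + 4·11 + 15)/6 = 66/6 = 11
te_Task 5 = (6 + 4·9 + 18)/6 = 60/6 = 10
te_Task 6 = (10 + 4·12 + 14)/6 = 72/6 = 12
te_Task 7 = (4 + 4·5 + 12)/6 = 36/6 = 6
te_Task 8 = (1 + 4·2 + 9)/6 = 18/6 = 3

Forward pass:
ES_Task 1 = 0; EF_Task 1 = 10
ES_Task 2 = 0; EF_Task 2 = 14
ES_Task 3 = 0; EF_Task 3 = 7
ES_Task 4 = 7; EF_Task 4 = 7+11 = 18
ES_Task 5 = 14; EF_Task 5 = 14+10 = 24
ES_Task 6 = max(EF_Task 1=10, EF_Task 5=24) = 24; EF_Task 6 = 24+12 = 36
ES_Task 7 = 24; EF_Task 7 = 24+6 = 30
ES_Task 8 = max(EF_Task 1=10, EF_Task 4=18, EF_Task 6=36, EF_Task 7=30) = 36; EF_Task 8 = 36+3 = 39
Expected project duration μ = 39 days. Critical path: Task 2 → Task 5 → Task 6 → Task 8.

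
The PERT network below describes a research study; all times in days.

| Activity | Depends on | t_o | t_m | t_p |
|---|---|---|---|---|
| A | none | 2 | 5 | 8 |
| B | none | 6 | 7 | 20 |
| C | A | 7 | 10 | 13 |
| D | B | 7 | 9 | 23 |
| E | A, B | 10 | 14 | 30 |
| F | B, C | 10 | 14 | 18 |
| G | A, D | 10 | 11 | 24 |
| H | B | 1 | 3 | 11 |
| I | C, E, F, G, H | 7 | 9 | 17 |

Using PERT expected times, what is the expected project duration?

43 days

te_A = (2 + 4·5 + 8)/6 = 30/6 = 5
te_B = (6 + 4·7 + 20)/6 = 54/6 = 9
te_C = (7 + 4·10 + 13)/6 = 60/6 = 10
te_D = (7 + 4·9 + 23)/6 = 66/6 = 11
te_E = (10 + 4·14 + 30)/6 = 96/6 = 16
te_F = (10 + 4·14 + 18)/6 = 84/6 = 14
te_G = (10 + 4·11 + 24)/6 = 78/6 = 13
te_H = (1 + 4·3 + 11)/6 = 24/6 = 4
te_I = (7 + 4·9 + 17)/6 = 60/6 = 10

Forward pass:
ES_A = 0; EF_A = 5
ES_B = 0; EF_B = 9
ES_C = 5; EF_C = 5+10 = 15
ES_D = 9; EF_D = 9+11 = 20
ES_E = max(EF_A=5, EF_B=9) = 9; EF_E = 9+16 = 25
ES_F = max(EF_B=9, EF_C=15) = 15; EF_F = 15+14 = 29
ES_G = max(EF_A=5, EF_D=20) = 20; EF_G = 20+13 = 33
ES_H = 9; EF_H = 9+4 = 13
ES_I = max(EF_C=15, EF_E=25, EF_F=29, EF_G=33, EF_H=13) = 33; EF_I = 33+10 = 43
Expected project duration μ = 43 days. Critical path: B → D → G → I.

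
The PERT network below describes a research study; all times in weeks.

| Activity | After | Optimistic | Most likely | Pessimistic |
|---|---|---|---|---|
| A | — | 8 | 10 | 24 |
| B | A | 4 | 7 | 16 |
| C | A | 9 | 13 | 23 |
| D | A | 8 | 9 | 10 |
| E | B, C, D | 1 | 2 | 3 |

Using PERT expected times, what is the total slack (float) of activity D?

5 weeks

te_A = (8 + 4·10 + 24)/6 = 72/6 = 12
te_B = (4 + 4·7 + 16)/6 = 48/6 = 8
te_C = (9 + 4·13 + 23)/6 = 84/6 = 14
te_D = (8 + 4·9 + 10)/6 = 54/6 = 9
te_E = (1 + 4·2 + 3)/6 = 12/6 = 2

Forward pass:
ES_A = 0; EF_A = 12
ES_B = 12; EF_B = 12+8 = 20
ES_C = 12; EF_C = 12+14 = 26
ES_D = 12; EF_D = 12+9 = 21
ES_E = max(EF_B=20, EF_C=26, EF_D=21) = 26; EF_E = 26+2 = 28
Expected project duration μ = 28 weeks. Critical path: A → C → E.

Backward pass:
LF_E = 28; LS_E = 28−2 = 26
LF_D = LS_E = 26; LS_D = 26−9 = 17
LF_C = LS_E = 26; LS_C = 26−14 = 12
LF_B = LS_E = 26; LS_B = 26−8 = 18
LF_A = min(LS_B=18, LS_C=12, LS_D=17) = 12; LS_A = 12−12 = 0
Slack_D = LS_D − ES_D = 17 − 12 = 5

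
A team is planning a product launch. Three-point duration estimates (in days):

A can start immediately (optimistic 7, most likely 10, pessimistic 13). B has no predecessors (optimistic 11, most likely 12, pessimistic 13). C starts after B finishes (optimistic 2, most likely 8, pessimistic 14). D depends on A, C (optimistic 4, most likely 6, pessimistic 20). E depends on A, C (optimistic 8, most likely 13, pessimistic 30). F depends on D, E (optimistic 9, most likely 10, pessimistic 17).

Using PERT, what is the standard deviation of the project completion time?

4.40 days

te_A = (7 + 4·10 + 13)/6 = 60/6 = 10; σ²_A = ((13−7)/6)² = 1.000
te_B = (11 + 4·12 + 13)/6 = 72/6 = 12; σ²_B = ((13−11)/6)² = 0.111
te_C = (2 + 4·8 + 14)/6 = 48/6 = 8; σ²_C = ((14−2)/6)² = 4.000
te_D = (4 + 4·6 + 20)/6 = 48/6 = 8; σ²_D = ((20−4)/6)² = 7.111
te_E = (8 + 4·13 + 30)/6 = 90/6 = 15; σ²_E = ((30−8)/6)² = 13.444
te_F = (9 + 4·10 + 17)/6 = 66/6 = 11; σ²_F = ((17−9)/6)² = 1.778

Forward pass:
ES_A = 0; EF_A = 10
ES_B = 0; EF_B = 12
ES_C = 12; EF_C = 12+8 = 20
ES_D = max(EF_A=10, EF_C=20) = 20; EF_D = 20+8 = 28
ES_E = max(EF_A=10, EF_C=20) = 20; EF_E = 20+15 = 35
ES_F = max(EF_D=28, EF_E=35) = 35; EF_F = 35+11 = 46
Expected project duration μ = 46 days. Critical path: B → C → E → F.

Variance along critical path = 0.111 + 4.000 + 13.444 + 1.778 = 19.333
σ = √19.333 = 4.397 days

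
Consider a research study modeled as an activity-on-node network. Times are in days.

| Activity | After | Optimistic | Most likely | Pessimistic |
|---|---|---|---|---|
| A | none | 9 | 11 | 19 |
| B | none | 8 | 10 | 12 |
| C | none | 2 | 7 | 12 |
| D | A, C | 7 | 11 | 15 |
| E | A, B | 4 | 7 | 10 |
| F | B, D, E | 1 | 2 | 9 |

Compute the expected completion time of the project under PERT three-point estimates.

te_A = (9 + 4·11 + 19)/6 = 72/6 = 12
te_B = (8 + 4·10 + 12)/6 = 60/6 = 10
te_C = (2 + 4·7 + 12)/6 = 42/6 = 7
te_D = (7 + 4·11 + 15)/6 = 66/6 = 11
te_E = (4 + 4·7 + 10)/6 = 42/6 = 7
te_F = (1 + 4·2 + 9)/6 = 18/6 = 3

Forward pass:
ES_A = 0; EF_A = 12
ES_B = 0; EF_B = 10
ES_C = 0; EF_C = 7
ES_D = max(EF_A=12, EF_C=7) = 12; EF_D = 12+11 = 23
ES_E = max(EF_A=12, EF_B=10) = 12; EF_E = 12+7 = 19
ES_F = max(EF_B=10, EF_D=23, EF_E=19) = 23; EF_F = 23+3 = 26
Expected project duration μ = 26 days. Critical path: A → D → F.

26 days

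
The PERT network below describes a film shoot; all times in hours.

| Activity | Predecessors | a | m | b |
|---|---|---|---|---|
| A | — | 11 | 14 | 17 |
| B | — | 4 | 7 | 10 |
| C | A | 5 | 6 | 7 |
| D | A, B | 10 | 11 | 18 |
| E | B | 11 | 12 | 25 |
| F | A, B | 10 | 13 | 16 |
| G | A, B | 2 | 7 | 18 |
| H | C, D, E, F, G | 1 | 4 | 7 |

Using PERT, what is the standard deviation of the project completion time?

1.73 hours

te_A = (11 + 4·14 + 17)/6 = 84/6 = 14; σ²_A = ((17−11)/6)² = 1.000
te_B = (4 + 4·7 + 10)/6 = 42/6 = 7; σ²_B = ((10−4)/6)² = 1.000
te_C = (5 + 4·6 + 7)/6 = 36/6 = 6; σ²_C = ((7−5)/6)² = 0.111
te_D = (10 + 4·11 + 18)/6 = 72/6 = 12; σ²_D = ((18−10)/6)² = 1.778
te_E = (11 + 4·12 + 25)/6 = 84/6 = 14; σ²_E = ((25−11)/6)² = 5.444
te_F = (10 + 4·13 + 16)/6 = 78/6 = 13; σ²_F = ((16−10)/6)² = 1.000
te_G = (2 + 4·7 + 18)/6 = 48/6 = 8; σ²_G = ((18−2)/6)² = 7.111
te_H = (1 + 4·4 + 7)/6 = 24/6 = 4; σ²_H = ((7−1)/6)² = 1.000

Forward pass:
ES_A = 0; EF_A = 14
ES_B = 0; EF_B = 7
ES_C = 14; EF_C = 14+6 = 20
ES_D = max(EF_A=14, EF_B=7) = 14; EF_D = 14+12 = 26
ES_E = 7; EF_E = 7+14 = 21
ES_F = max(EF_A=14, EF_B=7) = 14; EF_F = 14+13 = 27
ES_G = max(EF_A=14, EF_B=7) = 14; EF_G = 14+8 = 22
ES_H = max(EF_C=20, EF_D=26, EF_E=21, EF_F=27, EF_G=22) = 27; EF_H = 27+4 = 31
Expected project duration μ = 31 hours. Critical path: A → F → H.

Variance along critical path = 1.000 + 1.000 + 1.000 = 3.000
σ = √3.000 = 1.732 hours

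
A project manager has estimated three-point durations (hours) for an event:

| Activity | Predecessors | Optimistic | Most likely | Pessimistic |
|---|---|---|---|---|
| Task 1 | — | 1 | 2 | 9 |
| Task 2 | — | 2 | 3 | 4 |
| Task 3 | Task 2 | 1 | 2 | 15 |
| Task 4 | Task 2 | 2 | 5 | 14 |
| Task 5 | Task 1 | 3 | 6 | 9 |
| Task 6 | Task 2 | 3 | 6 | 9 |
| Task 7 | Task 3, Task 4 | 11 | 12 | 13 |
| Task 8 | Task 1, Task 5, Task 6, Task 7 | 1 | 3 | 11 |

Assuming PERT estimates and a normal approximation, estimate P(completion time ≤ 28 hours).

0.872

te_Task 1 = (1 + 4·2 + 9)/6 = 18/6 = 3; σ²_Task 1 = ((9−1)/6)² = 1.778
te_Task 2 = (2 + 4·3 + 4)/6 = 18/6 = 3; σ²_Task 2 = ((4−2)/6)² = 0.111
te_Task 3 = (1 + 4·2 + 15)/6 = 24/6 = 4; σ²_Task 3 = ((15−1)/6)² = 5.444
te_Task 4 = (2 + 4·5 + 14)/6 = 36/6 = 6; σ²_Task 4 = ((14−2)/6)² = 4.000
te_Task 5 = (3 + 4·6 + 9)/6 = 36/6 = 6; σ²_Task 5 = ((9−3)/6)² = 1.000
te_Task 6 = (3 + 4·6 + 9)/6 = 36/6 = 6; σ²_Task 6 = ((9−3)/6)² = 1.000
te_Task 7 = (11 + 4·12 + 13)/6 = 72/6 = 12; σ²_Task 7 = ((13−11)/6)² = 0.111
te_Task 8 = (1 + 4·3 + 11)/6 = 24/6 = 4; σ²_Task 8 = ((11−1)/6)² = 2.778

Forward pass:
ES_Task 1 = 0; EF_Task 1 = 3
ES_Task 2 = 0; EF_Task 2 = 3
ES_Task 3 = 3; EF_Task 3 = 3+4 = 7
ES_Task 4 = 3; EF_Task 4 = 3+6 = 9
ES_Task 5 = 3; EF_Task 5 = 3+6 = 9
ES_Task 6 = 3; EF_Task 6 = 3+6 = 9
ES_Task 7 = max(EF_Task 3=7, EF_Task 4=9) = 9; EF_Task 7 = 9+12 = 21
ES_Task 8 = max(EF_Task 1=3, EF_Task 5=9, EF_Task 6=9, EF_Task 7=21) = 21; EF_Task 8 = 21+4 = 25
Expected project duration μ = 25 hours. Critical path: Task 2 → Task 4 → Task 7 → Task 8.

Variance along critical path = 0.111 + 4.000 + 0.111 + 2.778 = 7.000; σ = √7.000 = 2.646 hours.
Z = (28 − 25) / 2.646 = 1.134
P(T ≤ 28) = Φ(1.134) ≈ 0.872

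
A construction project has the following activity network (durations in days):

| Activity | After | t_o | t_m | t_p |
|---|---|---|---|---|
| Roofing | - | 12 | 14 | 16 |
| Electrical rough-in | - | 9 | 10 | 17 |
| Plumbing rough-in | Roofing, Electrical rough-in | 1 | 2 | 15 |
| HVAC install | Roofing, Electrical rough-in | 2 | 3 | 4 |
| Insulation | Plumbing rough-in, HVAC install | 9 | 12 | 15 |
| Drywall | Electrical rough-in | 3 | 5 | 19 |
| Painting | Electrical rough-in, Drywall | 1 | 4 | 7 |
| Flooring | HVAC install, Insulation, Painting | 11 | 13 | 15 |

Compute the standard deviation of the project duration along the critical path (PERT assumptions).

2.71 days

te_Roofing = (12 + 4·14 + 16)/6 = 84/6 = 14; σ²_Roofing = ((16−12)/6)² = 0.444
te_Electrical rough-in = (9 + 4·10 + 17)/6 = 66/6 = 11; σ²_Electrical rough-in = ((17−9)/6)² = 1.778
te_Plumbing rough-in = (1 + 4·2 + 15)/6 = 24/6 = 4; σ²_Plumbing rough-in = ((15−1)/6)² = 5.444
te_HVAC install = (2 + 4·3 + 4)/6 = 18/6 = 3; σ²_HVAC install = ((4−2)/6)² = 0.111
te_Insulation = (9 + 4·12 + 15)/6 = 72/6 = 12; σ²_Insulation = ((15−9)/6)² = 1.000
te_Drywall = (3 + 4·5 + 19)/6 = 42/6 = 7; σ²_Drywall = ((19−3)/6)² = 7.111
te_Painting = (1 + 4·4 + 7)/6 = 24/6 = 4; σ²_Painting = ((7−1)/6)² = 1.000
te_Flooring = (11 + 4·13 + 15)/6 = 78/6 = 13; σ²_Flooring = ((15−11)/6)² = 0.444

Forward pass:
ES_Roofing = 0; EF_Roofing = 14
ES_Electrical rough-in = 0; EF_Electrical rough-in = 11
ES_Plumbing rough-in = max(EF_Roofing=14, EF_Electrical rough-in=11) = 14; EF_Plumbing rough-in = 14+4 = 18
ES_HVAC install = max(EF_Roofing=14, EF_Electrical rough-in=11) = 14; EF_HVAC install = 14+3 = 17
ES_Insulation = max(EF_Plumbing rough-in=18, EF_HVAC install=17) = 18; EF_Insulation = 18+12 = 30
ES_Drywall = 11; EF_Drywall = 11+7 = 18
ES_Painting = max(EF_Electrical rough-in=11, EF_Drywall=18) = 18; EF_Painting = 18+4 = 22
ES_Flooring = max(EF_HVAC install=17, EF_Insulation=30, EF_Painting=22) = 30; EF_Flooring = 30+13 = 43
Expected project duration μ = 43 days. Critical path: Roofing → Plumbing rough-in → Insulation → Flooring.

Variance along critical path = 0.444 + 5.444 + 1.000 + 0.444 = 7.333
σ = √7.333 = 2.708 days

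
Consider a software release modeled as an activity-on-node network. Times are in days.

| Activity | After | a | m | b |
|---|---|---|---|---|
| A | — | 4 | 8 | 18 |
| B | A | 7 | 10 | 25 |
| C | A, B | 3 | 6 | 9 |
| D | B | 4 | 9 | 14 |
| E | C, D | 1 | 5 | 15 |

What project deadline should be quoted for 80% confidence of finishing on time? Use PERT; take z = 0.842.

te_A = (4 + 4·8 + 18)/6 = 54/6 = 9; σ²_A = ((18−4)/6)² = 5.444
te_B = (7 + 4·10 + 25)/6 = 72/6 = 12; σ²_B = ((25−7)/6)² = 9.000
te_C = (3 + 4·6 + 9)/6 = 36/6 = 6; σ²_C = ((9−3)/6)² = 1.000
te_D = (4 + 4·9 + 14)/6 = 54/6 = 9; σ²_D = ((14−4)/6)² = 2.778
te_E = (1 + 4·5 + 15)/6 = 36/6 = 6; σ²_E = ((15−1)/6)² = 5.444

Forward pass:
ES_A = 0; EF_A = 9
ES_B = 9; EF_B = 9+12 = 21
ES_C = max(EF_A=9, EF_B=21) = 21; EF_C = 21+6 = 27
ES_D = 21; EF_D = 21+9 = 30
ES_E = max(EF_C=27, EF_D=30) = 30; EF_E = 30+6 = 36
Expected project duration μ = 36 days. Critical path: A → B → D → E.

Variance along critical path = 5.444 + 9.000 + 2.778 + 5.444 = 22.667; σ = 4.761 days.
D = μ + z·σ = 36 + 0.842·4.761 = 40.0 days

40.0 days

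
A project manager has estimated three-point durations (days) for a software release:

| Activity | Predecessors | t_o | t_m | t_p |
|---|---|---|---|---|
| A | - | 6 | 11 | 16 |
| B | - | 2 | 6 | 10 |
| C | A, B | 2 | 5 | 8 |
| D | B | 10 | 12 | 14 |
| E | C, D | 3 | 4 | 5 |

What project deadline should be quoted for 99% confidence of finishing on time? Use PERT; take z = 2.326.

25.6 days

te_A = (6 + 4·11 + 16)/6 = 66/6 = 11; σ²_A = ((16−6)/6)² = 2.778
te_B = (2 + 4·6 + 10)/6 = 36/6 = 6; σ²_B = ((10−2)/6)² = 1.778
te_C = (2 + 4·5 + 8)/6 = 30/6 = 5; σ²_C = ((8−2)/6)² = 1.000
te_D = (10 + 4·12 + 14)/6 = 72/6 = 12; σ²_D = ((14−10)/6)² = 0.444
te_E = (3 + 4·4 + 5)/6 = 24/6 = 4; σ²_E = ((5−3)/6)² = 0.111

Forward pass:
ES_A = 0; EF_A = 11
ES_B = 0; EF_B = 6
ES_C = max(EF_A=11, EF_B=6) = 11; EF_C = 11+5 = 16
ES_D = 6; EF_D = 6+12 = 18
ES_E = max(EF_C=16, EF_D=18) = 18; EF_E = 18+4 = 22
Expected project duration μ = 22 days. Critical path: B → D → E.

Variance along critical path = 1.778 + 0.444 + 0.111 = 2.333; σ = 1.528 days.
D = μ + z·σ = 22 + 2.326·1.528 = 25.6 days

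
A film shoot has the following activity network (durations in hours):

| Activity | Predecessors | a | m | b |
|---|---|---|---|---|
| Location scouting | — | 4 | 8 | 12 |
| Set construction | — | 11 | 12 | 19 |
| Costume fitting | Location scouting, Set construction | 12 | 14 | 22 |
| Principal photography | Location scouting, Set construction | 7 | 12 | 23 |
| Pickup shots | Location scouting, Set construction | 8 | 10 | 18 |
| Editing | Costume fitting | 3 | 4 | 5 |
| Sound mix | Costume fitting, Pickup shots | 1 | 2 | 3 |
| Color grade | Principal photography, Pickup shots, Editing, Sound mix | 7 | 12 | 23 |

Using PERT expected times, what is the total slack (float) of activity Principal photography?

6 hours

te_Location scouting = (4 + 4·8 + 12)/6 = 48/6 = 8
te_Set construction = (11 + 4·12 + 19)/6 = 78/6 = 13
te_Costume fitting = (12 + 4·14 + 22)/6 = 90/6 = 15
te_Principal photography = (7 + 4·12 + 23)/6 = 78/6 = 13
te_Pickup shots = (8 + 4·10 + 18)/6 = 66/6 = 11
te_Editing = (3 + 4·4 + 5)/6 = 24/6 = 4
te_Sound mix = (1 + 4·2 + 3)/6 = 12/6 = 2
te_Color grade = (7 + 4·12 + 23)/6 = 78/6 = 13

Forward pass:
ES_Location scouting = 0; EF_Location scouting = 8
ES_Set construction = 0; EF_Set construction = 13
ES_Costume fitting = max(EF_Location scouting=8, EF_Set construction=13) = 13; EF_Costume fitting = 13+15 = 28
ES_Principal photography = max(EF_Location scouting=8, EF_Set construction=13) = 13; EF_Principal photography = 13+13 = 26
ES_Pickup shots = max(EF_Location scouting=8, EF_Set construction=13) = 13; EF_Pickup shots = 13+11 = 24
ES_Editing = 28; EF_Editing = 28+4 = 32
ES_Sound mix = max(EF_Costume fitting=28, EF_Pickup shots=24) = 28; EF_Sound mix = 28+2 = 30
ES_Color grade = max(EF_Principal photography=26, EF_Pickup shots=24, EF_Editing=32, EF_Sound mix=30) = 32; EF_Color grade = 32+13 = 45
Expected project duration μ = 45 hours. Critical path: Set construction → Costume fitting → Editing → Color grade.

Backward pass:
LF_Color grade = 45; LS_Color grade = 45−13 = 32
LF_Sound mix = LS_Color grade = 32; LS_Sound mix = 32−2 = 30
LF_Editing = LS_Color grade = 32; LS_Editing = 32−4 = 28
LF_Pickup shots = min(LS_Sound mix=30, LS_Color grade=32) = 30; LS_Pickup shots = 30−11 = 19
LF_Principal photography = LS_Color grade = 32; LS_Principal photography = 32−13 = 19
LF_Costume fitting = min(LS_Editing=28, LS_Sound mix=30) = 28; LS_Costume fitting = 28−15 = 13
LF_Set construction = min(LS_Costume fitting=13, LS_Principal photography=19, LS_Pickup shots=19) = 13; LS_Set construction = 13−13 = 0
LF_Location scouting = min(LS_Costume fitting=13, LS_Principal photography=19, LS_Pickup shots=19) = 13; LS_Location scouting = 13−8 = 5
Slack_Principal photography = LS_Principal photography − ES_Principal photography = 19 − 13 = 6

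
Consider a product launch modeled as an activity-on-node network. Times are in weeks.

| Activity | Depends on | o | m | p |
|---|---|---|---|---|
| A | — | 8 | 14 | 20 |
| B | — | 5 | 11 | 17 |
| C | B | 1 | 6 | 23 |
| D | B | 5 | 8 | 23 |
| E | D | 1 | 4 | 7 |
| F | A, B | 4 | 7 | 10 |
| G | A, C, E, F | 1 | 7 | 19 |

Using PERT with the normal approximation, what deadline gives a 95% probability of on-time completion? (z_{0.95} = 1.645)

40.9 weeks

te_A = (8 + 4·14 + 20)/6 = 84/6 = 14; σ²_A = ((20−8)/6)² = 4.000
te_B = (5 + 4·11 + 17)/6 = 66/6 = 11; σ²_B = ((17−5)/6)² = 4.000
te_C = (1 + 4·6 + 23)/6 = 48/6 = 8; σ²_C = ((23−1)/6)² = 13.444
te_D = (5 + 4·8 + 23)/6 = 60/6 = 10; σ²_D = ((23−5)/6)² = 9.000
te_E = (1 + 4·4 + 7)/6 = 24/6 = 4; σ²_E = ((7−1)/6)² = 1.000
te_F = (4 + 4·7 + 10)/6 = 42/6 = 7; σ²_F = ((10−4)/6)² = 1.000
te_G = (1 + 4·7 + 19)/6 = 48/6 = 8; σ²_G = ((19−1)/6)² = 9.000

Forward pass:
ES_A = 0; EF_A = 14
ES_B = 0; EF_B = 11
ES_C = 11; EF_C = 11+8 = 19
ES_D = 11; EF_D = 11+10 = 21
ES_E = 21; EF_E = 21+4 = 25
ES_F = max(EF_A=14, EF_B=11) = 14; EF_F = 14+7 = 21
ES_G = max(EF_A=14, EF_C=19, EF_E=25, EF_F=21) = 25; EF_G = 25+8 = 33
Expected project duration μ = 33 weeks. Critical path: B → D → E → G.

Variance along critical path = 4.000 + 9.000 + 1.000 + 9.000 = 23.000; σ = 4.796 weeks.
D = μ + z·σ = 33 + 1.645·4.796 = 40.9 weeks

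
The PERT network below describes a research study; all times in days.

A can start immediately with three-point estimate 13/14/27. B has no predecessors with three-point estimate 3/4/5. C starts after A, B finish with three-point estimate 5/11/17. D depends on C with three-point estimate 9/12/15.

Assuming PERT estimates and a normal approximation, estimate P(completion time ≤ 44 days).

te_A = (13 + 4·14 + 27)/6 = 96/6 = 16; σ²_A = ((27−13)/6)² = 5.444
te_B = (3 + 4·4 + 5)/6 = 24/6 = 4; σ²_B = ((5−3)/6)² = 0.111
te_C = (5 + 4·11 + 17)/6 = 66/6 = 11; σ²_C = ((17−5)/6)² = 4.000
te_D = (9 + 4·12 + 15)/6 = 72/6 = 12; σ²_D = ((15−9)/6)² = 1.000

Forward pass:
ES_A = 0; EF_A = 16
ES_B = 0; EF_B = 4
ES_C = max(EF_A=16, EF_B=4) = 16; EF_C = 16+11 = 27
ES_D = 27; EF_D = 27+12 = 39
Expected project duration μ = 39 days. Critical path: A → C → D.

Variance along critical path = 5.444 + 4.000 + 1.000 = 10.444; σ = √10.444 = 3.232 days.
Z = (44 − 39) / 3.232 = 1.547
P(T ≤ 44) = Φ(1.547) ≈ 0.939

0.939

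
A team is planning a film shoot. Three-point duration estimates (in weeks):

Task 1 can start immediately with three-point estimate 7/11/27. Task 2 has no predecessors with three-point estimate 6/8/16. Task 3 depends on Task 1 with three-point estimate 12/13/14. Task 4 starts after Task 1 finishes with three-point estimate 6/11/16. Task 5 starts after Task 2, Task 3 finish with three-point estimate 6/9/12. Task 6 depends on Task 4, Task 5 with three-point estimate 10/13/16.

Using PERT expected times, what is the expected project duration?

48 weeks

te_Task 1 = (7 + 4·11 + 27)/6 = 78/6 = 13
te_Task 2 = (6 + 4·8 + 16)/6 = 54/6 = 9
te_Task 3 = (12 + 4·13 + 14)/6 = 78/6 = 13
te_Task 4 = (6 + 4·11 + 16)/6 = 66/6 = 11
te_Task 5 = (6 + 4·9 + 12)/6 = 54/6 = 9
te_Task 6 = (10 + 4·13 + 16)/6 = 78/6 = 13

Forward pass:
ES_Task 1 = 0; EF_Task 1 = 13
ES_Task 2 = 0; EF_Task 2 = 9
ES_Task 3 = 13; EF_Task 3 = 13+13 = 26
ES_Task 4 = 13; EF_Task 4 = 13+11 = 24
ES_Task 5 = max(EF_Task 2=9, EF_Task 3=26) = 26; EF_Task 5 = 26+9 = 35
ES_Task 6 = max(EF_Task 4=24, EF_Task 5=35) = 35; EF_Task 6 = 35+13 = 48
Expected project duration μ = 48 weeks. Critical path: Task 1 → Task 3 → Task 5 → Task 6.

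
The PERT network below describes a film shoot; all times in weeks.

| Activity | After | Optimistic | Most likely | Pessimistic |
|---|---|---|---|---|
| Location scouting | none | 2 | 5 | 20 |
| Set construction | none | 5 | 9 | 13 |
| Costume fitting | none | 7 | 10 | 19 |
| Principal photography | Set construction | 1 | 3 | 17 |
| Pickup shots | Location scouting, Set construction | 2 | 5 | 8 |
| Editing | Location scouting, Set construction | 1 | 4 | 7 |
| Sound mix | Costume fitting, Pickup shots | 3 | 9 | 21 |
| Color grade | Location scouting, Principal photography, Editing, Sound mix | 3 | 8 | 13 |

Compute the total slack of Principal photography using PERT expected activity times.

10 weeks

te_Location scouting = (2 + 4·5 + 20)/6 = 42/6 = 7
te_Set construction = (5 + 4·9 + 13)/6 = 54/6 = 9
te_Costume fitting = (7 + 4·10 + 19)/6 = 66/6 = 11
te_Principal photography = (1 + 4·3 + 17)/6 = 30/6 = 5
te_Pickup shots = (2 + 4·5 + 8)/6 = 30/6 = 5
te_Editing = (1 + 4·4 + 7)/6 = 24/6 = 4
te_Sound mix = (3 + 4·9 + 21)/6 = 60/6 = 10
te_Color grade = (3 + 4·8 + 13)/6 = 48/6 = 8

Forward pass:
ES_Location scouting = 0; EF_Location scouting = 7
ES_Set construction = 0; EF_Set construction = 9
ES_Costume fitting = 0; EF_Costume fitting = 11
ES_Principal photography = 9; EF_Principal photography = 9+5 = 14
ES_Pickup shots = max(EF_Location scouting=7, EF_Set construction=9) = 9; EF_Pickup shots = 9+5 = 14
ES_Editing = max(EF_Location scouting=7, EF_Set construction=9) = 9; EF_Editing = 9+4 = 13
ES_Sound mix = max(EF_Costume fitting=11, EF_Pickup shots=14) = 14; EF_Sound mix = 14+10 = 24
ES_Color grade = max(EF_Location scouting=7, EF_Principal photography=14, EF_Editing=13, EF_Sound mix=24) = 24; EF_Color grade = 24+8 = 32
Expected project duration μ = 32 weeks. Critical path: Set construction → Pickup shots → Sound mix → Color grade.

Backward pass:
LF_Color grade = 32; LS_Color grade = 32−8 = 24
LF_Sound mix = LS_Color grade = 24; LS_Sound mix = 24−10 = 14
LF_Editing = LS_Color grade = 24; LS_Editing = 24−4 = 20
LF_Pickup shots = LS_Sound mix = 14; LS_Pickup shots = 14−5 = 9
LF_Principal photography = LS_Color grade = 24; LS_Principal photography = 24−5 = 19
LF_Costume fitting = LS_Sound mix = 14; LS_Costume fitting = 14−11 = 3
LF_Set construction = min(LS_Principal photography=19, LS_Pickup shots=9, LS_Editing=20) = 9; LS_Set construction = 9−9 = 0
LF_Location scouting = min(LS_Pickup shots=9, LS_Editing=20, LS_Color grade=24) = 9; LS_Location scouting = 9−7 = 2
Slack_Principal photography = LS_Principal photography − ES_Principal photography = 19 − 9 = 10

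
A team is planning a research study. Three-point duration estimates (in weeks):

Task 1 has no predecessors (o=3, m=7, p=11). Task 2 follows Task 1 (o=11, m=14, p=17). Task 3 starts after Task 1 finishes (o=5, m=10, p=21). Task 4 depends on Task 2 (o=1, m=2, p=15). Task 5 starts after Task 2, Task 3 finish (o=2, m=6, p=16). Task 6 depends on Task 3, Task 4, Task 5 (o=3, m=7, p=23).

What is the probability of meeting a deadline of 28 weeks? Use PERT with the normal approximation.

0.020

te_Task 1 = (3 + 4·7 + 11)/6 = 42/6 = 7; σ²_Task 1 = ((11−3)/6)² = 1.778
te_Task 2 = (11 + 4·14 + 17)/6 = 84/6 = 14; σ²_Task 2 = ((17−11)/6)² = 1.000
te_Task 3 = (5 + 4·10 + 21)/6 = 66/6 = 11; σ²_Task 3 = ((21−5)/6)² = 7.111
te_Task 4 = (1 + 4·2 + 15)/6 = 24/6 = 4; σ²_Task 4 = ((15−1)/6)² = 5.444
te_Task 5 = (2 + 4·6 + 16)/6 = 42/6 = 7; σ²_Task 5 = ((16−2)/6)² = 5.444
te_Task 6 = (3 + 4·7 + 23)/6 = 54/6 = 9; σ²_Task 6 = ((23−3)/6)² = 11.111

Forward pass:
ES_Task 1 = 0; EF_Task 1 = 7
ES_Task 2 = 7; EF_Task 2 = 7+14 = 21
ES_Task 3 = 7; EF_Task 3 = 7+11 = 18
ES_Task 4 = 21; EF_Task 4 = 21+4 = 25
ES_Task 5 = max(EF_Task 2=21, EF_Task 3=18) = 21; EF_Task 5 = 21+7 = 28
ES_Task 6 = max(EF_Task 3=18, EF_Task 4=25, EF_Task 5=28) = 28; EF_Task 6 = 28+9 = 37
Expected project duration μ = 37 weeks. Critical path: Task 1 → Task 2 → Task 5 → Task 6.

Variance along critical path = 1.778 + 1.000 + 5.444 + 11.111 = 19.333; σ = √19.333 = 4.397 weeks.
Z = (28 − 37) / 4.397 = -2.047
P(T ≤ 28) = Φ(-2.047) ≈ 0.020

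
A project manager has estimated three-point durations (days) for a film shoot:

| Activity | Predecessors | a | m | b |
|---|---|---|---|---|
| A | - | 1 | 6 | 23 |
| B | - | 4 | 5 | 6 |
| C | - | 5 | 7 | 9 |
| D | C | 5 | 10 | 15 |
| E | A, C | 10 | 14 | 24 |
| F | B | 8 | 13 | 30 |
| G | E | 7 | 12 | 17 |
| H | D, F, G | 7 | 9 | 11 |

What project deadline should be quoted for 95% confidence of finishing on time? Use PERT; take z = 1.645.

te_A = (1 + 4·6 + 23)/6 = 48/6 = 8; σ²_A = ((23−1)/6)² = 13.444
te_B = (4 + 4·5 + 6)/6 = 30/6 = 5; σ²_B = ((6−4)/6)² = 0.111
te_C = (5 + 4·7 + 9)/6 = 42/6 = 7; σ²_C = ((9−5)/6)² = 0.444
te_D = (5 + 4·10 + 15)/6 = 60/6 = 10; σ²_D = ((15−5)/6)² = 2.778
te_E = (10 + 4·14 + 24)/6 = 90/6 = 15; σ²_E = ((24−10)/6)² = 5.444
te_F = (8 + 4·13 + 30)/6 = 90/6 = 15; σ²_F = ((30−8)/6)² = 13.444
te_G = (7 + 4·12 + 17)/6 = 72/6 = 12; σ²_G = ((17−7)/6)² = 2.778
te_H = (7 + 4·9 + 11)/6 = 54/6 = 9; σ²_H = ((11−7)/6)² = 0.444

Forward pass:
ES_A = 0; EF_A = 8
ES_B = 0; EF_B = 5
ES_C = 0; EF_C = 7
ES_D = 7; EF_D = 7+10 = 17
ES_E = max(EF_A=8, EF_C=7) = 8; EF_E = 8+15 = 23
ES_F = 5; EF_F = 5+15 = 20
ES_G = 23; EF_G = 23+12 = 35
ES_H = max(EF_D=17, EF_F=20, EF_G=35) = 35; EF_H = 35+9 = 44
Expected project duration μ = 44 days. Critical path: A → E → G → H.

Variance along critical path = 13.444 + 5.444 + 2.778 + 0.444 = 22.111; σ = 4.702 days.
D = μ + z·σ = 44 + 1.645·4.702 = 51.7 days

51.7 days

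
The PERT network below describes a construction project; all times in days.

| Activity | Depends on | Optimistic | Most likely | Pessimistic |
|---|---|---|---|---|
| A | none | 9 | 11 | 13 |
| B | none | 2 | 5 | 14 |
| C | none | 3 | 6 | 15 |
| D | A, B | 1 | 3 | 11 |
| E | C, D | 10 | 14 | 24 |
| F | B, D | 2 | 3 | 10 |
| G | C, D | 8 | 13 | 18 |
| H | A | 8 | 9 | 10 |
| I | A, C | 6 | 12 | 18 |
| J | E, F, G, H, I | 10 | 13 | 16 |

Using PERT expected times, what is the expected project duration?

43 days

te_A = (9 + 4·11 + 13)/6 = 66/6 = 11
te_B = (2 + 4·5 + 14)/6 = 36/6 = 6
te_C = (3 + 4·6 + 15)/6 = 42/6 = 7
te_D = (1 + 4·3 + 11)/6 = 24/6 = 4
te_E = (10 + 4·14 + 24)/6 = 90/6 = 15
te_F = (2 + 4·3 + 10)/6 = 24/6 = 4
te_G = (8 + 4·13 + 18)/6 = 78/6 = 13
te_H = (8 + 4·9 + 10)/6 = 54/6 = 9
te_I = (6 + 4·12 + 18)/6 = 72/6 = 12
te_J = (10 + 4·13 + 16)/6 = 78/6 = 13

Forward pass:
ES_A = 0; EF_A = 11
ES_B = 0; EF_B = 6
ES_C = 0; EF_C = 7
ES_D = max(EF_A=11, EF_B=6) = 11; EF_D = 11+4 = 15
ES_E = max(EF_C=7, EF_D=15) = 15; EF_E = 15+15 = 30
ES_F = max(EF_B=6, EF_D=15) = 15; EF_F = 15+4 = 19
ES_G = max(EF_C=7, EF_D=15) = 15; EF_G = 15+13 = 28
ES_H = 11; EF_H = 11+9 = 20
ES_I = max(EF_A=11, EF_C=7) = 11; EF_I = 11+12 = 23
ES_J = max(EF_E=30, EF_F=19, EF_G=28, EF_H=20, EF_I=23) = 30; EF_J = 30+13 = 43
Expected project duration μ = 43 days. Critical path: A → D → E → J.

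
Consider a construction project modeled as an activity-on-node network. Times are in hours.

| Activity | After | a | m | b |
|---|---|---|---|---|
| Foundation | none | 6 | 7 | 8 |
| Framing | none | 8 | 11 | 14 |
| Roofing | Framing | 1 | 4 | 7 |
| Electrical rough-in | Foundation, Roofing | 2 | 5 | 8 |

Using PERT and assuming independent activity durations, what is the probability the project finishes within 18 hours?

te_Foundation = (6 + 4·7 + 8)/6 = 42/6 = 7; σ²_Foundation = ((8−6)/6)² = 0.111
te_Framing = (8 + 4·11 + 14)/6 = 66/6 = 11; σ²_Framing = ((14−8)/6)² = 1.000
te_Roofing = (1 + 4·4 + 7)/6 = 24/6 = 4; σ²_Roofing = ((7−1)/6)² = 1.000
te_Electrical rough-in = (2 + 4·5 + 8)/6 = 30/6 = 5; σ²_Electrical rough-in = ((8−2)/6)² = 1.000

Forward pass:
ES_Foundation = 0; EF_Foundation = 7
ES_Framing = 0; EF_Framing = 11
ES_Roofing = 11; EF_Roofing = 11+4 = 15
ES_Electrical rough-in = max(EF_Foundation=7, EF_Roofing=15) = 15; EF_Electrical rough-in = 15+5 = 20
Expected project duration μ = 20 hours. Critical path: Framing → Roofing → Electrical rough-in.

Variance along critical path = 1.000 + 1.000 + 1.000 = 3.000; σ = √3.000 = 1.732 hours.
Z = (18 − 20) / 1.732 = -1.155
P(T ≤ 18) = Φ(-1.155) ≈ 0.124

0.124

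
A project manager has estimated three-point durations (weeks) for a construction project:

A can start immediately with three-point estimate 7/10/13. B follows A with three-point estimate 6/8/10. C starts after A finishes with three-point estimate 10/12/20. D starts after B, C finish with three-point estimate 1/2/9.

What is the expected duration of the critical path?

26 weeks

te_A = (7 + 4·10 + 13)/6 = 60/6 = 10
te_B = (6 + 4·8 + 10)/6 = 48/6 = 8
te_C = (10 + 4·12 + 20)/6 = 78/6 = 13
te_D = (1 + 4·2 + 9)/6 = 18/6 = 3

Forward pass:
ES_A = 0; EF_A = 10
ES_B = 10; EF_B = 10+8 = 18
ES_C = 10; EF_C = 10+13 = 23
ES_D = max(EF_B=18, EF_C=23) = 23; EF_D = 23+3 = 26
Expected project duration μ = 26 weeks. Critical path: A → C → D.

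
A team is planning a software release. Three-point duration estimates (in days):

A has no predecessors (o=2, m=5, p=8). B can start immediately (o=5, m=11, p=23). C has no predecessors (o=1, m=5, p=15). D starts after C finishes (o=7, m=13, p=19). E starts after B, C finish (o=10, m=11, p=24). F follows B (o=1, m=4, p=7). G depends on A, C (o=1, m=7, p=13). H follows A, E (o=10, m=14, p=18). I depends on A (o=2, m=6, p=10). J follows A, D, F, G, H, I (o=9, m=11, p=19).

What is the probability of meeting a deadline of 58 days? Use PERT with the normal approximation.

0.946

te_A = (2 + 4·5 + 8)/6 = 30/6 = 5; σ²_A = ((8−2)/6)² = 1.000
te_B = (5 + 4·11 + 23)/6 = 72/6 = 12; σ²_B = ((23−5)/6)² = 9.000
te_C = (1 + 4·5 + 15)/6 = 36/6 = 6; σ²_C = ((15−1)/6)² = 5.444
te_D = (7 + 4·13 + 19)/6 = 78/6 = 13; σ²_D = ((19−7)/6)² = 4.000
te_E = (10 + 4·11 + 24)/6 = 78/6 = 13; σ²_E = ((24−10)/6)² = 5.444
te_F = (1 + 4·4 + 7)/6 = 24/6 = 4; σ²_F = ((7−1)/6)² = 1.000
te_G = (1 + 4·7 + 13)/6 = 42/6 = 7; σ²_G = ((13−1)/6)² = 4.000
te_H = (10 + 4·14 + 18)/6 = 84/6 = 14; σ²_H = ((18−10)/6)² = 1.778
te_I = (2 + 4·6 + 10)/6 = 36/6 = 6; σ²_I = ((10−2)/6)² = 1.778
te_J = (9 + 4·11 + 19)/6 = 72/6 = 12; σ²_J = ((19−9)/6)² = 2.778

Forward pass:
ES_A = 0; EF_A = 5
ES_B = 0; EF_B = 12
ES_C = 0; EF_C = 6
ES_D = 6; EF_D = 6+13 = 19
ES_E = max(EF_B=12, EF_C=6) = 12; EF_E = 12+13 = 25
ES_F = 12; EF_F = 12+4 = 16
ES_G = max(EF_A=5, EF_C=6) = 6; EF_G = 6+7 = 13
ES_H = max(EF_A=5, EF_E=25) = 25; EF_H = 25+14 = 39
ES_I = 5; EF_I = 5+6 = 11
ES_J = max(EF_A=5, EF_D=19, EF_F=16, EF_G=13, EF_H=39, EF_I=11) = 39; EF_J = 39+12 = 51
Expected project duration μ = 51 days. Critical path: B → E → H → J.

Variance along critical path = 9.000 + 5.444 + 1.778 + 2.778 = 19.000; σ = √19.000 = 4.359 days.
Z = (58 − 51) / 4.359 = 1.606
P(T ≤ 58) = Φ(1.606) ≈ 0.946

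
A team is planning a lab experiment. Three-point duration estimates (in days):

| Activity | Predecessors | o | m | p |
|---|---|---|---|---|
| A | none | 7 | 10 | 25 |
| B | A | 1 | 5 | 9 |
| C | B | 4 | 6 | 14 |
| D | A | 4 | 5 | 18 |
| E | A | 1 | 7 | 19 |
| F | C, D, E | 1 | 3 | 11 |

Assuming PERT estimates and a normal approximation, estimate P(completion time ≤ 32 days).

0.839

te_A = (7 + 4·10 + 25)/6 = 72/6 = 12; σ²_A = ((25−7)/6)² = 9.000
te_B = (1 + 4·5 + 9)/6 = 30/6 = 5; σ²_B = ((9−1)/6)² = 1.778
te_C = (4 + 4·6 + 14)/6 = 42/6 = 7; σ²_C = ((14−4)/6)² = 2.778
te_D = (4 + 4·5 + 18)/6 = 42/6 = 7; σ²_D = ((18−4)/6)² = 5.444
te_E = (1 + 4·7 + 19)/6 = 48/6 = 8; σ²_E = ((19−1)/6)² = 9.000
te_F = (1 + 4·3 + 11)/6 = 24/6 = 4; σ²_F = ((11−1)/6)² = 2.778

Forward pass:
ES_A = 0; EF_A = 12
ES_B = 12; EF_B = 12+5 = 17
ES_C = 17; EF_C = 17+7 = 24
ES_D = 12; EF_D = 12+7 = 19
ES_E = 12; EF_E = 12+8 = 20
ES_F = max(EF_C=24, EF_D=19, EF_E=20) = 24; EF_F = 24+4 = 28
Expected project duration μ = 28 days. Critical path: A → B → C → F.

Variance along critical path = 9.000 + 1.778 + 2.778 + 2.778 = 16.333; σ = √16.333 = 4.041 days.
Z = (32 − 28) / 4.041 = 0.990
P(T ≤ 32) = Φ(0.990) ≈ 0.839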